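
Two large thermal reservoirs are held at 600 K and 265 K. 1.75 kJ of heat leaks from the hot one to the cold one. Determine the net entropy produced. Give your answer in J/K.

ΔS_total = 3.69 J/K

ΔS_hot = −Q/T_H = −1750/600 = -2.917 J/K and ΔS_cold = +Q/T_C = 1750/265 = 6.604 J/K.
ΔS_total = -2.917 + 6.604 = 3.69 J/K, positive as the second law requires.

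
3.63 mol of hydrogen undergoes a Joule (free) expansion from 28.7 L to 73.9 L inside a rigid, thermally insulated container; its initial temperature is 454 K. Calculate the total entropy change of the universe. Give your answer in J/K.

For an ideal gas in free expansion Q = 0 and W = 0, so T is unchanged.
Entropy is a state function; using a reversible isothermal path, ΔS_gas = nR ln(V₂/V₁) = 3.63 × 8.314 × ln(73.9/28.7) = 28.5 J/K.
The insulated surroundings exchange no heat, so ΔS_surr = 0 and ΔS_universe = ΔS_gas.

ΔS_universe = 28.5 J/K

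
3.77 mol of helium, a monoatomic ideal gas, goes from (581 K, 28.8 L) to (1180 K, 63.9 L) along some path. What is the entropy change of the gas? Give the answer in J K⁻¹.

Entropy is a state function: ΔS = nC_V ln(T₂/T₁) + nR ln(V₂/V₁), with C_V = 3R/2 = 12.47 J mol⁻¹ K⁻¹ for a monoatomic ideal gas.
ΔS = 3.77 × [12.47 × ln(1180/581) + 8.314 × ln(63.9/28.8)] = 58.3 J/K.

ΔS = 58.3 J/K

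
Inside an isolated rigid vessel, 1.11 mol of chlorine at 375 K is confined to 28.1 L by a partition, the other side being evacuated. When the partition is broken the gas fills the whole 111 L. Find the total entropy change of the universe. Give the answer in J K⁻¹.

ΔS_universe = 12.7 J/K

For an ideal gas in free expansion Q = 0 and W = 0, so T is unchanged.
Entropy is a state function; using a reversible isothermal path, ΔS_gas = nR ln(V₂/V₁) = 1.11 × 8.314 × ln(111/28.1) = 12.7 J/K.
The insulated surroundings exchange no heat, so ΔS_surr = 0 and ΔS_universe = ΔS_gas.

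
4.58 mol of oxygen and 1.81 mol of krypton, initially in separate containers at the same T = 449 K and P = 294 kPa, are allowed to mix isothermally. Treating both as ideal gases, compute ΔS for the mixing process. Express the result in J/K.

Mole fractions: x_A = 4.58/6.39 = 0.717, x_B = 0.283.
ΔS_mix = −R(n_A ln x_A + n_B ln x_B) = −8.314 × (4.58 ln 0.717 + 1.81 ln 0.283) = 31.7 J/K.

ΔS_mix = 31.7 J/K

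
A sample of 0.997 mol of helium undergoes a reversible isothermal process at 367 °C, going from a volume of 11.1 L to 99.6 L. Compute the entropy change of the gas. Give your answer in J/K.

ΔS_gas = 18.2 J/K

For an isothermal ideal gas ΔS_gas = nR ln(V₂/V₁) = 0.997 × 8.314 × ln(99.6/11.1) = 18.2 J/K.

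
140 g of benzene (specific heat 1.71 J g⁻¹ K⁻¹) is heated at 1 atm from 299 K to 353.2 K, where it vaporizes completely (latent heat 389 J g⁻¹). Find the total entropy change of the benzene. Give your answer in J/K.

Warming step: ΔS₁ = m c ln(T_tr/T_i) = 140 × 1.71 × ln(353.2/299) = 39.88 J/K.
Phase change: ΔS₂ = +mL/T_tr = 140 × 389 / 353.2 = 154.2 J/K.
ΔS_total = (39.88) + (154.2) = 194 J/K.

ΔS = 194 J/K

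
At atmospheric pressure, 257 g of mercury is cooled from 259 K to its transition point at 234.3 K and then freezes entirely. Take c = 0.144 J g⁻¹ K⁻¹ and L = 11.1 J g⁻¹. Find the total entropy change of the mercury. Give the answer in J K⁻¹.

ΔS = -15.9 J/K

Cooling step: ΔS₁ = m c ln(T_tr/T_i) = 257 × 0.144 × ln(234.3/259) = -3.709 J/K.
Phase change: ΔS₂ = −mL/T_tr = −257 × 11.1 / 234.3 = -12.18 J/K.
ΔS_total = (-3.709) + (-12.18) = -15.9 J/K.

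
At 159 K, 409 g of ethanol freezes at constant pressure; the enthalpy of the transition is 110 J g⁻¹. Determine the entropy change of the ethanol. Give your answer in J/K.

ΔS = -283 J/K

Heat released by the substance: Q = −mL = −409 × 110 = −44990 J.
At constant T, ΔS = Q_rev/T = −44990 / 159 = -283 J/K.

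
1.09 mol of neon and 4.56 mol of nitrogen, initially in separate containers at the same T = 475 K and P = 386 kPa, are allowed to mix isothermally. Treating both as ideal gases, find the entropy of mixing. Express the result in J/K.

Mole fractions: x_A = 1.09/5.65 = 0.193, x_B = 0.807.
ΔS_mix = −R(n_A ln x_A + n_B ln x_B) = −8.314 × (1.09 ln 0.193 + 4.56 ln 0.807) = 23 J/K.

ΔS_mix = 23 J/K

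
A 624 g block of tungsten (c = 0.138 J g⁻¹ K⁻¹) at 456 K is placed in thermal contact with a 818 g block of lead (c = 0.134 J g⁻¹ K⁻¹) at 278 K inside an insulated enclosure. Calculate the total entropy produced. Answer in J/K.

ΔS_total = 5.96 J/K

Energy balance: T_f = (m₁c₁T₁ + m₂c₂T₂)/(m₁c₁ + m₂c₂) = 356.31 K.
ΔS₁ = m₁c₁ ln(T_f/T₁) = 86.112 × ln(356.31/456) = -21.24 J/K.
ΔS₂ = m₂c₂ ln(T_f/T₂) = 109.612 × ln(356.31/278) = 27.2 J/K.
ΔS_total = -21.24 + 27.2 = 5.96 J/K.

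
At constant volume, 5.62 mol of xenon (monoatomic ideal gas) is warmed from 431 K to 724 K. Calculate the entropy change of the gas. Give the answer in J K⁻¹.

At constant volume, ΔS = nC_V ln(T₂/T₁) with C_V = 3R/2 = 12.47 J mol⁻¹ K⁻¹.
ΔS = 5.62 × 12.47 × ln(724/431) = 36.4 J/K.

ΔS = 36.4 J/K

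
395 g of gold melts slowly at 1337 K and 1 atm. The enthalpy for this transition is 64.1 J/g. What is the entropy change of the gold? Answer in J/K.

Heat absorbed by the substance: Q = mL = 395 × 64.1 = 25319.5 J.
At constant T, ΔS = Q_rev/T = 25319.5 / 1337 = 18.9 J/K.

ΔS = 18.9 J/K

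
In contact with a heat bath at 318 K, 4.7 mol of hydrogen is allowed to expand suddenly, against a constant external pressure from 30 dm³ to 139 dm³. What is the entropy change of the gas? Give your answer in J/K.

ΔS_gas = 59.9 J/K

Entropy is a state function, so ΔS_gas depends only on the end states.
For an isothermal ideal gas ΔS_gas = nR ln(V₂/V₁) = 4.7 × 8.314 × ln(139/30) = 59.9 J/K.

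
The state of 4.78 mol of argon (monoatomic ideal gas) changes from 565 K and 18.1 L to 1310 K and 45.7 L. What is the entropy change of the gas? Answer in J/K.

ΔS = 86.9 J/K

Entropy is a state function: ΔS = nC_V ln(T₂/T₁) + nR ln(V₂/V₁), with C_V = 3R/2 = 12.47 J mol⁻¹ K⁻¹ for a monoatomic ideal gas.
ΔS = 4.78 × [12.47 × ln(1310/565) + 8.314 × ln(45.7/18.1)] = 86.9 J/K.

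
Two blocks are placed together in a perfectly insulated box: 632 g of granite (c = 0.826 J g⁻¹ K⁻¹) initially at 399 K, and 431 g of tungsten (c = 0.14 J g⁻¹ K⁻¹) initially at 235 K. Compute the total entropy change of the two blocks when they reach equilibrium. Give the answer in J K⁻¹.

Energy balance: T_f = (m₁c₁T₁ + m₂c₂T₂)/(m₁c₁ + m₂c₂) = 382.01 K.
ΔS₁ = m₁c₁ ln(T_f/T₁) = 522.032 × ln(382.01/399) = -22.72 J/K.
ΔS₂ = m₂c₂ ln(T_f/T₂) = 60.34 × ln(382.01/235) = 29.32 J/K.
ΔS_total = -22.72 + 29.32 = 6.6 J/K.

ΔS_total = 6.6 J/K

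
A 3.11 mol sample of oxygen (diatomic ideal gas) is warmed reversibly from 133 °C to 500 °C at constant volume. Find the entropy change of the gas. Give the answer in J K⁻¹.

In kelvin: T₁ = 406.15 K, T₂ = 773.15 K. At constant volume, ΔS = nC_V ln(T₂/T₁) with C_V = 5R/2 = 20.79 J mol⁻¹ K⁻¹.
ΔS = 3.11 × 20.79 × ln(773.15/406.15) = 41.6 J/K.

ΔS = 41.6 J/K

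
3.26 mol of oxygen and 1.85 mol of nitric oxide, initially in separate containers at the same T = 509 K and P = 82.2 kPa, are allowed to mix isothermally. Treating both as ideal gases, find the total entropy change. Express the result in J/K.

ΔS_mix = 27.8 J/K

Mole fractions: x_A = 3.26/5.11 = 0.638, x_B = 0.362.
ΔS_mix = −R(n_A ln x_A + n_B ln x_B) = −8.314 × (3.26 ln 0.638 + 1.85 ln 0.362) = 27.8 J/K.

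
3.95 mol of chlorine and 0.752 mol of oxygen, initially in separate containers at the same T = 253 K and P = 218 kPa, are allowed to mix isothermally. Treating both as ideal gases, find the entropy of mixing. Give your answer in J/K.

ΔS_mix = 17.2 J/K

Mole fractions: x_A = 3.95/4.7 = 0.84, x_B = 0.16.
ΔS_mix = −R(n_A ln x_A + n_B ln x_B) = −8.314 × (3.95 ln 0.84 + 0.752 ln 0.16) = 17.2 J/K.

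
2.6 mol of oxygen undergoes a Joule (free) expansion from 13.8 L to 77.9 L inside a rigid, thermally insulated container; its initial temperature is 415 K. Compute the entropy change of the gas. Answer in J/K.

For an ideal gas in free expansion Q = 0 and W = 0, so T is unchanged.
Entropy is a state function; using a reversible isothermal path, ΔS_gas = nR ln(V₂/V₁) = 2.6 × 8.314 × ln(77.9/13.8) = 37.4 J/K.

ΔS_gas = 37.4 J/K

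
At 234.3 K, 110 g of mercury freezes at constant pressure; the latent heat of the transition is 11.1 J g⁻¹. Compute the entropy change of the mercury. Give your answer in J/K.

ΔS = -5.21 J/K

Heat released by the substance: Q = −mL = −110 × 11.1 = −1221 J.
At constant T, ΔS = Q_rev/T = −1221 / 234.3 = -5.21 J/K.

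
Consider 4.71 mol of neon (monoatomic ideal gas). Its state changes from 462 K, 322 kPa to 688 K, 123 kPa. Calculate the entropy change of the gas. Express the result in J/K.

ΔS = nC_p ln(T₂/T₁) − nR ln(P₂/P₁), with C_p = 5R/2 = 20.79 J mol⁻¹ K⁻¹ for a monoatomic ideal gas.
ΔS = 4.71 × [20.79 × ln(688/462) − 8.314 × ln(123/322)] = 76.7 J/K.

ΔS = 76.7 J/K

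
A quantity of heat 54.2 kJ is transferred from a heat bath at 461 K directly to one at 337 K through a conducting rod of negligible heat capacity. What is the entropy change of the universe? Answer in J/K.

ΔS_hot = −Q/T_H = −54200/461 = -117.57 J/K and ΔS_cold = +Q/T_C = 54200/337 = 160.83 J/K.
ΔS_total = -117.57 + 160.83 = 43.3 J/K, positive as the second law requires.

ΔS_total = 43.3 J/K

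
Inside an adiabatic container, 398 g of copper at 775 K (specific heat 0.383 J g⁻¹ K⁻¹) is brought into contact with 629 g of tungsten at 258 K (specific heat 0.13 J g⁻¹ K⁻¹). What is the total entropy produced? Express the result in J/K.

Energy balance: T_f = (m₁c₁T₁ + m₂c₂T₂)/(m₁c₁ + m₂c₂) = 594.49 K.
ΔS₁ = m₁c₁ ln(T_f/T₁) = 152.434 × ln(594.49/775) = -40.42 J/K.
ΔS₂ = m₂c₂ ln(T_f/T₂) = 81.77 × ln(594.49/258) = 68.26 J/K.
ΔS_total = -40.42 + 68.26 = 27.8 J/K.

ΔS_total = 27.8 J/K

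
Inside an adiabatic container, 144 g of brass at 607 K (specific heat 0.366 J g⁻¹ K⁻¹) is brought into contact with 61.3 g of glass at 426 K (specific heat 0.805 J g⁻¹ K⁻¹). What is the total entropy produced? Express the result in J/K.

Energy balance: T_f = (m₁c₁T₁ + m₂c₂T₂)/(m₁c₁ + m₂c₂) = 519.48 K.
ΔS₁ = m₁c₁ ln(T_f/T₁) = 52.704 × ln(519.48/607) = -8.206 J/K.
ΔS₂ = m₂c₂ ln(T_f/T₂) = 49.3465 × ln(519.48/426) = 9.79 J/K.
ΔS_total = -8.206 + 9.79 = 1.58 J/K.

ΔS_total = 1.58 J/K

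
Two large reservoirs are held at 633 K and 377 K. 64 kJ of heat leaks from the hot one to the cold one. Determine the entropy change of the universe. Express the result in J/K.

ΔS_hot = −Q/T_H = −64000/633 = -101.1 J/K and ΔS_cold = +Q/T_C = 64000/377 = 169.8 J/K.
ΔS_total = -101.1 + 169.8 = 68.7 J/K, positive as the second law requires.

ΔS_total = 68.7 J/K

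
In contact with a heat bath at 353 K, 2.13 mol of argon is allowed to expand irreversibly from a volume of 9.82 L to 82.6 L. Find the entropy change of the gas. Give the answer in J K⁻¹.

Entropy is a state function, so ΔS_gas depends only on the end states.
For an isothermal ideal gas ΔS_gas = nR ln(V₂/V₁) = 2.13 × 8.314 × ln(82.6/9.82) = 37.7 J/K.

ΔS_gas = 37.7 J/K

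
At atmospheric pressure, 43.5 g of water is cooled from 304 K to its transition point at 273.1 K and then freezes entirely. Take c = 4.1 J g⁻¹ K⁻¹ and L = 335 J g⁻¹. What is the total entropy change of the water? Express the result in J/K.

Cooling step: ΔS₁ = m c ln(T_tr/T_i) = 43.5 × 4.1 × ln(273.1/304) = -19.12 J/K.
Phase change: ΔS₂ = −mL/T_tr = −43.5 × 335 / 273.1 = -53.36 J/K.
ΔS_total = (-19.12) + (-53.36) = -72.5 J/K.

ΔS = -72.5 J/K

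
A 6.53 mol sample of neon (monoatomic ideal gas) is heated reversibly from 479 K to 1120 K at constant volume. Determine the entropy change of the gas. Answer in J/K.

At constant volume, ΔS = nC_V ln(T₂/T₁) with C_V = 3R/2 = 12.47 J mol⁻¹ K⁻¹.
ΔS = 6.53 × 12.47 × ln(1120/479) = 69.2 J/K.

ΔS = 69.2 J/K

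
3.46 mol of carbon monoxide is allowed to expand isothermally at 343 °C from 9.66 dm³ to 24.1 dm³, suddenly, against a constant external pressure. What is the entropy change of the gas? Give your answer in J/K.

Entropy is a state function, so ΔS_gas depends only on the end states.
For an isothermal ideal gas ΔS_gas = nR ln(V₂/V₁) = 3.46 × 8.314 × ln(24.1/9.66) = 26.3 J/K.

ΔS_gas = 26.3 J/K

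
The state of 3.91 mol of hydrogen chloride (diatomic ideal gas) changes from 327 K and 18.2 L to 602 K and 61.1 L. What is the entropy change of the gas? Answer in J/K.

Entropy is a state function: ΔS = nC_V ln(T₂/T₁) + nR ln(V₂/V₁), with C_V = 5R/2 = 20.79 J mol⁻¹ K⁻¹ for a diatomic ideal gas.
ΔS = 3.91 × [20.79 × ln(602/327) + 8.314 × ln(61.1/18.2)] = 89 J/K.

ΔS = 89 J/K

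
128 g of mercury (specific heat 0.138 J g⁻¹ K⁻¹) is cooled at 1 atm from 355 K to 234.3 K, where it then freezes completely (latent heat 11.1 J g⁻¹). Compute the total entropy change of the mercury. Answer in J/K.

ΔS = -13.4 J/K

Cooling step: ΔS₁ = m c ln(T_tr/T_i) = 128 × 0.138 × ln(234.3/355) = -7.34 J/K.
Phase change: ΔS₂ = −mL/T_tr = −128 × 11.1 / 234.3 = -6.064 J/K.
ΔS_total = (-7.34) + (-6.064) = -13.4 J/K.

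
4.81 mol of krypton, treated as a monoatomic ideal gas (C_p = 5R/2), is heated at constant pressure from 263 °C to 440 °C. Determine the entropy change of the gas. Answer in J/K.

In kelvin: T₁ = 536.15 K, T₂ = 713.15 K. At constant pressure, ΔS = nC_p ln(T₂/T₁) with C_p = 5R/2 = 20.79 J mol⁻¹ K⁻¹.
ΔS = 4.81 × 20.79 × ln(713.15/536.15) = 28.5 J/K.

ΔS = 28.5 J/K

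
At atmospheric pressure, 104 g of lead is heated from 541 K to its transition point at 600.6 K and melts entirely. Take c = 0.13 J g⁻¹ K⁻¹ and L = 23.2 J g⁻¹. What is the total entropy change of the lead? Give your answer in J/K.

ΔS = 5.43 J/K

Warming step: ΔS₁ = m c ln(T_tr/T_i) = 104 × 0.13 × ln(600.6/541) = 1.413 J/K.
Phase change: ΔS₂ = +mL/T_tr = 104 × 23.2 / 600.6 = 4.017 J/K.
ΔS_total = (1.413) + (4.017) = 5.43 J/K.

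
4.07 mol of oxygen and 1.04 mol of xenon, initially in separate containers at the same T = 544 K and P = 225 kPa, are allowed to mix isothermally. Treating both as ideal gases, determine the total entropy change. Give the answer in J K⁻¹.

Mole fractions: x_A = 4.07/5.11 = 0.796, x_B = 0.204.
ΔS_mix = −R(n_A ln x_A + n_B ln x_B) = −8.314 × (4.07 ln 0.796 + 1.04 ln 0.204) = 21.5 J/K.

ΔS_mix = 21.5 J/K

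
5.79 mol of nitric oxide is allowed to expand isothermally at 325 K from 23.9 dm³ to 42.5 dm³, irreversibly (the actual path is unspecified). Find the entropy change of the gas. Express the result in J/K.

Entropy is a state function, so ΔS_gas depends only on the end states.
For an isothermal ideal gas ΔS_gas = nR ln(V₂/V₁) = 5.79 × 8.314 × ln(42.5/23.9) = 27.7 J/K.

ΔS_gas = 27.7 J/K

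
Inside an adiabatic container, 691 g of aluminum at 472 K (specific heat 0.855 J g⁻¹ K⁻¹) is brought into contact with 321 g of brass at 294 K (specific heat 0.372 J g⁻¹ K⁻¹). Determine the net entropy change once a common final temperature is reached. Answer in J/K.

Energy balance: T_f = (m₁c₁T₁ + m₂c₂T₂)/(m₁c₁ + m₂c₂) = 442.07 K.
ΔS₁ = m₁c₁ ln(T_f/T₁) = 590.805 × ln(442.07/472) = -38.7 J/K.
ΔS₂ = m₂c₂ ln(T_f/T₂) = 119.412 × ln(442.07/294) = 48.71 J/K.
ΔS_total = -38.7 + 48.71 = 10 J/K.

ΔS_total = 10 J/K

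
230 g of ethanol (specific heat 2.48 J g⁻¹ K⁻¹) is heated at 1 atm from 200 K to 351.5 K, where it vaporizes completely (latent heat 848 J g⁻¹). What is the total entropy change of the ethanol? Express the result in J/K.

Warming step: ΔS₁ = m c ln(T_tr/T_i) = 230 × 2.48 × ln(351.5/200) = 321.64 J/K.
Phase change: ΔS₂ = +mL/T_tr = 230 × 848 / 351.5 = 554.88 J/K.
ΔS_total = (321.64) + (554.88) = 877 J/K.

ΔS = 877 J/K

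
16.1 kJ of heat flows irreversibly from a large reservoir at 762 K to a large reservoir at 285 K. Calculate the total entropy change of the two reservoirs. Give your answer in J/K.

ΔS_total = 35.4 J/K

ΔS_hot = −Q/T_H = −16100/762 = -21.13 J/K and ΔS_cold = +Q/T_C = 16100/285 = 56.49 J/K.
ΔS_total = -21.13 + 56.49 = 35.4 J/K, positive as the second law requires.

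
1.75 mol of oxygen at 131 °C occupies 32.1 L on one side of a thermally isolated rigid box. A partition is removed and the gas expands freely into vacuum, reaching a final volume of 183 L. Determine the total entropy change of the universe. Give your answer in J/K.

ΔS_universe = 25.3 J/K

For an ideal gas in free expansion Q = 0 and W = 0, so T is unchanged.
Entropy is a state function; using a reversible isothermal path, ΔS_gas = nR ln(V₂/V₁) = 1.75 × 8.314 × ln(183/32.1) = 25.3 J/K.
The insulated surroundings exchange no heat, so ΔS_surr = 0 and ΔS_universe = ΔS_gas.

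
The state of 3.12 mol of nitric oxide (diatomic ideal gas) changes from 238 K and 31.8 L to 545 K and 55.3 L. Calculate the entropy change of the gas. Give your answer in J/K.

Entropy is a state function: ΔS = nC_V ln(T₂/T₁) + nR ln(V₂/V₁), with C_V = 5R/2 = 20.79 J mol⁻¹ K⁻¹ for a diatomic ideal gas.
ΔS = 3.12 × [20.79 × ln(545/238) + 8.314 × ln(55.3/31.8)] = 68.1 J/K.

ΔS = 68.1 J/K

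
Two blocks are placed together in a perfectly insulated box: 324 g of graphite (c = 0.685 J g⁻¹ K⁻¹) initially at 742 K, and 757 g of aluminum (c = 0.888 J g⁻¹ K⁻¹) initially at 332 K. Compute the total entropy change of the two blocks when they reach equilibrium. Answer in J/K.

Energy balance: T_f = (m₁c₁T₁ + m₂c₂T₂)/(m₁c₁ + m₂c₂) = 433.77 K.
ΔS₁ = m₁c₁ ln(T_f/T₁) = 221.94 × ln(433.77/742) = -119.1 J/K.
ΔS₂ = m₂c₂ ln(T_f/T₂) = 672.216 × ln(433.77/332) = 179.7 J/K.
ΔS_total = -119.1 + 179.7 = 60.6 J/K.

ΔS_total = 60.6 J/K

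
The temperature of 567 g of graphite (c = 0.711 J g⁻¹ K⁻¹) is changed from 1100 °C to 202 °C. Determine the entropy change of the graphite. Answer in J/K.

In kelvin: T₁ = 1373.15 K, T₂ = 475.15 K. ΔS = ∫dQ_rev/T = m c ln(T₂/T₁) = 567 × 0.711 × ln(475.15/1373.15) = -428 J/K.

ΔS = -428 J/K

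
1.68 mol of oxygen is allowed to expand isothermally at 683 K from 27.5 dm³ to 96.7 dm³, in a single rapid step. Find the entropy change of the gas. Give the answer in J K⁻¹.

Entropy is a state function, so ΔS_gas depends only on the end states.
For an isothermal ideal gas ΔS_gas = nR ln(V₂/V₁) = 1.68 × 8.314 × ln(96.7/27.5) = 17.6 J/K.

ΔS_gas = 17.6 J/K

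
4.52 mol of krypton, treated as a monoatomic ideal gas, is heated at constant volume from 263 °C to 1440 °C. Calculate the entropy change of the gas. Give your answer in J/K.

In kelvin: T₁ = 536.15 K, T₂ = 1713.15 K. At constant volume, ΔS = nC_V ln(T₂/T₁) with C_V = 3R/2 = 12.47 J mol⁻¹ K⁻¹.
ΔS = 4.52 × 12.47 × ln(1713.15/536.15) = 65.5 J/K.

ΔS = 65.5 J/K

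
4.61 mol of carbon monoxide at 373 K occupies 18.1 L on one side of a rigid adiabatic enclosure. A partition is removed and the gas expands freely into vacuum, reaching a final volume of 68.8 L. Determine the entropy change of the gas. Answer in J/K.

No heat is exchanged and no work is done, so the ideal-gas temperature stays constant.
Entropy is a state function; using a reversible isothermal path, ΔS_gas = nR ln(V₂/V₁) = 4.61 × 8.314 × ln(68.8/18.1) = 51.2 J/K.

ΔS_gas = 51.2 J/K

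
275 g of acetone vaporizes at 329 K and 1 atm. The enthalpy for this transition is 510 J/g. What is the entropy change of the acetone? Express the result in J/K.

Heat absorbed by the substance: Q = mL = 275 × 510 = 140250 J.
At constant T, ΔS = Q_rev/T = 140250 / 329 = 426 J/K.

ΔS = 426 J/K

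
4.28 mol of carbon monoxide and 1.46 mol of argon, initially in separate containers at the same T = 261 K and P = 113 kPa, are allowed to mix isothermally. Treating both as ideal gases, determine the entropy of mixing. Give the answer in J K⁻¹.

Mole fractions: x_A = 4.28/5.74 = 0.746, x_B = 0.254.
ΔS_mix = −R(n_A ln x_A + n_B ln x_B) = −8.314 × (4.28 ln 0.746 + 1.46 ln 0.254) = 27.1 J/K.

ΔS_mix = 27.1 J/K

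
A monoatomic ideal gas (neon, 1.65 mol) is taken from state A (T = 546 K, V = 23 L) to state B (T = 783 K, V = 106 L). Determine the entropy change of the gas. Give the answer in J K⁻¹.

ΔS = 28.4 J/K

Entropy is a state function: ΔS = nC_V ln(T₂/T₁) + nR ln(V₂/V₁), with C_V = 3R/2 = 12.47 J mol⁻¹ K⁻¹ for a monoatomic ideal gas.
ΔS = 1.65 × [12.47 × ln(783/546) + 8.314 × ln(106/23)] = 28.4 J/K.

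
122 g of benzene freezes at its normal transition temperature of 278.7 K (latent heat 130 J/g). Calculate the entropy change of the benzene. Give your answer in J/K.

Heat released by the substance: Q = −mL = −122 × 130 = −15860 J.
At constant T, ΔS = Q_rev/T = −15860 / 278.7 = -56.9 J/K.

ΔS = -56.9 J/K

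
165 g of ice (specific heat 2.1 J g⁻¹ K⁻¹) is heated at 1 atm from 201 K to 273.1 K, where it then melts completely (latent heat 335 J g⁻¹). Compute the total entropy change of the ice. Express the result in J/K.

Warming step: ΔS₁ = m c ln(T_tr/T_i) = 165 × 2.1 × ln(273.1/201) = 106.2 J/K.
Phase change: ΔS₂ = +mL/T_tr = 165 × 335 / 273.1 = 202.4 J/K.
ΔS_total = (106.2) + (202.4) = 309 J/K.

ΔS = 309 J/K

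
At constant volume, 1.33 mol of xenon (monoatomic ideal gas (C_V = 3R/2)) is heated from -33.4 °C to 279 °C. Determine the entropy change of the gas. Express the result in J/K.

ΔS = 13.8 J/K

In kelvin: T₁ = 239.75 K, T₂ = 552.15 K. At constant volume, ΔS = nC_V ln(T₂/T₁) with C_V = 3R/2 = 12.47 J mol⁻¹ K⁻¹.
ΔS = 1.33 × 12.47 × ln(552.15/239.75) = 13.8 J/K.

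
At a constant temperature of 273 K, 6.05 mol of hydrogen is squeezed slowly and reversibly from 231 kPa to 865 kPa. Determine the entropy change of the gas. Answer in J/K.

ΔS_gas = -66.4 J/K

For an isothermal ideal gas ΔS_gas = nR ln(P₁/P₂) = 6.05 × 8.314 × ln(231/865) = -66.4 J/K.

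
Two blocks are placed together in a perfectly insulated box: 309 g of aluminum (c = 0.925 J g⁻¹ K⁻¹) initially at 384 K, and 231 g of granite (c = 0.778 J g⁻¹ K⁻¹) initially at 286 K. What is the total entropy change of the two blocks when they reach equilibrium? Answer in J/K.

Energy balance: T_f = (m₁c₁T₁ + m₂c₂T₂)/(m₁c₁ + m₂c₂) = 346.17 K.
ΔS₁ = m₁c₁ ln(T_f/T₁) = 285.825 × ln(346.17/384) = -29.645 J/K.
ΔS₂ = m₂c₂ ln(T_f/T₂) = 179.718 × ln(346.17/286) = 34.314 J/K.
ΔS_total = -29.645 + 34.314 = 4.67 J/K.

ΔS_total = 4.67 J/K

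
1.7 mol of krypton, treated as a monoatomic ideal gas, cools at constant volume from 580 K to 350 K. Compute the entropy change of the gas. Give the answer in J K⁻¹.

ΔS = -10.7 J/K

At constant volume, ΔS = nC_V ln(T₂/T₁) with C_V = 3R/2 = 12.47 J mol⁻¹ K⁻¹.
ΔS = 1.7 × 12.47 × ln(350/580) = -10.7 J/K.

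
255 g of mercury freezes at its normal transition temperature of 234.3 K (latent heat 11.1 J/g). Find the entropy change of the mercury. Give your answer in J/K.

Heat released by the substance: Q = −mL = −255 × 11.1 = −2830.5 J.
At constant T, ΔS = Q_rev/T = −2830.5 / 234.3 = -12.1 J/K.

ΔS = -12.1 J/K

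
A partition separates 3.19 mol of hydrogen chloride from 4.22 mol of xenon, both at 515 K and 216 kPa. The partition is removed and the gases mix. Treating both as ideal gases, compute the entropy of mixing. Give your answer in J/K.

ΔS_mix = 42.1 J/K

Mole fractions: x_A = 3.19/7.41 = 0.43, x_B = 0.57.
ΔS_mix = −R(n_A ln x_A + n_B ln x_B) = −8.314 × (3.19 ln 0.43 + 4.22 ln 0.57) = 42.1 J/K.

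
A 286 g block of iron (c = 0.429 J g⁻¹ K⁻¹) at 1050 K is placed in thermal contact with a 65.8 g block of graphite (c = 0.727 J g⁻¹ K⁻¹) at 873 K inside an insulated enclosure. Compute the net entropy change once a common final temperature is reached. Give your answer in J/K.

Energy balance: T_f = (m₁c₁T₁ + m₂c₂T₂)/(m₁c₁ + m₂c₂) = 1000.3 K.
ΔS₁ = m₁c₁ ln(T_f/T₁) = 122.694 × ln(1000.3/1050) = -5.9435 J/K.
ΔS₂ = m₂c₂ ln(T_f/T₂) = 47.8366 × ln(1000.3/873) = 6.5138 J/K.
ΔS_total = -5.9435 + 6.5138 = 0.57 J/K.

ΔS_total = 0.57 J/K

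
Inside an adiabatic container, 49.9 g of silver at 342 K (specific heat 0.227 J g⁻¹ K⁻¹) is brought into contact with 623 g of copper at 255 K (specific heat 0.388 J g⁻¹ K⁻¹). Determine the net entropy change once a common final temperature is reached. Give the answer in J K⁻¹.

Energy balance: T_f = (m₁c₁T₁ + m₂c₂T₂)/(m₁c₁ + m₂c₂) = 258.89 K.
ΔS₁ = m₁c₁ ln(T_f/T₁) = 11.3273 × ln(258.89/342) = -3.1534 J/K.
ΔS₂ = m₂c₂ ln(T_f/T₂) = 241.724 × ln(258.89/255) = 3.6637 J/K.
ΔS_total = -3.1534 + 3.6637 = 0.51 J/K.

ΔS_total = 0.51 J/K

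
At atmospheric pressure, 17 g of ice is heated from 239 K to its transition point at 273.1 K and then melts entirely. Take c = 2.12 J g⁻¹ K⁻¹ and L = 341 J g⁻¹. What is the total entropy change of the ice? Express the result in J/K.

ΔS = 26 J/K

Warming step: ΔS₁ = m c ln(T_tr/T_i) = 17 × 2.12 × ln(273.1/239) = 4.807 J/K.
Phase change: ΔS₂ = +mL/T_tr = 17 × 341 / 273.1 = 21.23 J/K.
ΔS_total = (4.807) + (21.23) = 26 J/K.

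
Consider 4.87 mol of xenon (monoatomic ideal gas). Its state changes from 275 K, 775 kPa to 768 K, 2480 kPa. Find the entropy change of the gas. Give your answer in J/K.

ΔS = nC_p ln(T₂/T₁) − nR ln(P₂/P₁), with C_p = 5R/2 = 20.79 J mol⁻¹ K⁻¹ for a monoatomic ideal gas.
ΔS = 4.87 × [20.79 × ln(768/275) − 8.314 × ln(2480/775)] = 56.9 J/K.

ΔS = 56.9 J/K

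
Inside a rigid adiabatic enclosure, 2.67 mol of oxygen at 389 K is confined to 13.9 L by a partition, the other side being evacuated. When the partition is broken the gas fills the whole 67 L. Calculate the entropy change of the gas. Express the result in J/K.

No heat is exchanged and no work is done, so the ideal-gas temperature stays constant.
Entropy is a state function; using a reversible isothermal path, ΔS_gas = nR ln(V₂/V₁) = 2.67 × 8.314 × ln(67/13.9) = 34.9 J/K.

ΔS_gas = 34.9 J/K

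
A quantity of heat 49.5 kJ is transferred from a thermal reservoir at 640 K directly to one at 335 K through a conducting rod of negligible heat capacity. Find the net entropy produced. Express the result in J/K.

ΔS_total = 70.4 J/K

ΔS_hot = −Q/T_H = −49500/640 = -77.344 J/K and ΔS_cold = +Q/T_C = 49500/335 = 147.76 J/K.
ΔS_total = -77.344 + 147.76 = 70.4 J/K, positive as the second law requires.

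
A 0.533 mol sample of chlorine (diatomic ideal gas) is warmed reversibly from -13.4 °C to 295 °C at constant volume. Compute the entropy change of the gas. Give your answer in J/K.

In kelvin: T₁ = 259.75 K, T₂ = 568.15 K. At constant volume, ΔS = nC_V ln(T₂/T₁) with C_V = 5R/2 = 20.79 J mol⁻¹ K⁻¹.
ΔS = 0.533 × 20.79 × ln(568.15/259.75) = 8.67 J/K.

ΔS = 8.67 J/K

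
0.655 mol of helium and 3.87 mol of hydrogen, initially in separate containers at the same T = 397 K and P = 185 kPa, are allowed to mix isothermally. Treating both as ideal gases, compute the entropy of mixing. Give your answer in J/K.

Mole fractions: x_A = 0.655/4.53 = 0.145, x_B = 0.855.
ΔS_mix = −R(n_A ln x_A + n_B ln x_B) = −8.314 × (0.655 ln 0.145 + 3.87 ln 0.855) = 15.6 J/K.

ΔS_mix = 15.6 J/K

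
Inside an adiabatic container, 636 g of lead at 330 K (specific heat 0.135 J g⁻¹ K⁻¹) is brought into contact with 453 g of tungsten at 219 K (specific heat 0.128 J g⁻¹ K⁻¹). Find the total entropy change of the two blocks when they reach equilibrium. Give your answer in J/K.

ΔS_total = 2.82 J/K

Energy balance: T_f = (m₁c₁T₁ + m₂c₂T₂)/(m₁c₁ + m₂c₂) = 285.26 K.
ΔS₁ = m₁c₁ ln(T_f/T₁) = 85.86 × ln(285.26/330) = -12.51 J/K.
ΔS₂ = m₂c₂ ln(T_f/T₂) = 57.984 × ln(285.26/219) = 15.33 J/K.
ΔS_total = -12.51 + 15.33 = 2.82 J/K.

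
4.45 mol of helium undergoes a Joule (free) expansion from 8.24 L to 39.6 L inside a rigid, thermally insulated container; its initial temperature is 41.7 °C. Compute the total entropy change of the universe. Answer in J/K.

For an ideal gas in free expansion Q = 0 and W = 0, so T is unchanged.
Entropy is a state function; using a reversible isothermal path, ΔS_gas = nR ln(V₂/V₁) = 4.45 × 8.314 × ln(39.6/8.24) = 58.1 J/K.
The insulated surroundings exchange no heat, so ΔS_surr = 0 and ΔS_universe = ΔS_gas.

ΔS_universe = 58.1 J/K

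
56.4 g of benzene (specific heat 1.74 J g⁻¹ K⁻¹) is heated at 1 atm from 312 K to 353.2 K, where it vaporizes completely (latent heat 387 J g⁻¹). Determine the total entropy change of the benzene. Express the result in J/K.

Warming step: ΔS₁ = m c ln(T_tr/T_i) = 56.4 × 1.74 × ln(353.2/312) = 12.17 J/K.
Phase change: ΔS₂ = +mL/T_tr = 56.4 × 387 / 353.2 = 61.8 J/K.
ΔS_total = (12.17) + (61.8) = 74 J/K.

ΔS = 74 J/K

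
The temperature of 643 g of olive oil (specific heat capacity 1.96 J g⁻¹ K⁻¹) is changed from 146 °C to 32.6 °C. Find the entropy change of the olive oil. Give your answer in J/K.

ΔS = -398 J/K

In kelvin: T₁ = 419.15 K, T₂ = 305.75 K. ΔS = ∫dQ_rev/T = m c ln(T₂/T₁) = 643 × 1.96 × ln(305.75/419.15) = -398 J/K.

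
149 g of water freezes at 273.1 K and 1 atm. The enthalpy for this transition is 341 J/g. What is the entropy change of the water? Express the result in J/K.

ΔS = -186 J/K

Heat released by the substance: Q = −mL = −149 × 341 = −50809 J.
At constant T, ΔS = Q_rev/T = −50809 / 273.1 = -186 J/K.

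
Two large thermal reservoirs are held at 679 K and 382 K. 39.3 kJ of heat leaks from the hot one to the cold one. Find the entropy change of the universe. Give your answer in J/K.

ΔS_total = 45 J/K

ΔS_hot = −Q/T_H = −39300/679 = -57.88 J/K and ΔS_cold = +Q/T_C = 39300/382 = 102.9 J/K.
ΔS_total = -57.88 + 102.9 = 45 J/K, positive as the second law requires.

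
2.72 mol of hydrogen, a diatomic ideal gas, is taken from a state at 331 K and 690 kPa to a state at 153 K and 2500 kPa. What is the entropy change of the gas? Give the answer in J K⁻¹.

ΔS = nC_p ln(T₂/T₁) − nR ln(P₂/P₁), with C_p = 7R/2 = 29.1 J mol⁻¹ K⁻¹ for a diatomic ideal gas.
ΔS = 2.72 × [29.1 × ln(153/331) − 8.314 × ln(2500/690)] = -90.2 J/K.

ΔS = -90.2 J/K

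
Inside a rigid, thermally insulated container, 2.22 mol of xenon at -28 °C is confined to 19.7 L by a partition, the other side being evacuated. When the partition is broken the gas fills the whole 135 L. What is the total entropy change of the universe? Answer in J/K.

No heat is exchanged and no work is done, so the ideal-gas temperature stays constant.
Entropy is a state function; using a reversible isothermal path, ΔS_gas = nR ln(V₂/V₁) = 2.22 × 8.314 × ln(135/19.7) = 35.5 J/K.
The insulated surroundings exchange no heat, so ΔS_surr = 0 and ΔS_universe = ΔS_gas.

ΔS_universe = 35.5 J/K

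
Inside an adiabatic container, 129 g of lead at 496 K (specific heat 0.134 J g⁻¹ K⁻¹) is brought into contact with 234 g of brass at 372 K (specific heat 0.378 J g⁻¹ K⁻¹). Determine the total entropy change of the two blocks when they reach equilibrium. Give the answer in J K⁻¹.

ΔS_total = 0.638 J/K

Energy balance: T_f = (m₁c₁T₁ + m₂c₂T₂)/(m₁c₁ + m₂c₂) = 392.27 K.
ΔS₁ = m₁c₁ ln(T_f/T₁) = 17.286 × ln(392.27/496) = -4.0557 J/K.
ΔS₂ = m₂c₂ ln(T_f/T₂) = 88.452 × ln(392.27/372) = 4.6933 J/K.
ΔS_total = -4.0557 + 4.6933 = 0.638 J/K.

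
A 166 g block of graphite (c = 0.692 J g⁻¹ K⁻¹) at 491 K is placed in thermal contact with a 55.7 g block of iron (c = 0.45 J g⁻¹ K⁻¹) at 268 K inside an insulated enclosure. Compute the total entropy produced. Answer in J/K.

ΔS_total = 3.3 J/K

Energy balance: T_f = (m₁c₁T₁ + m₂c₂T₂)/(m₁c₁ + m₂c₂) = 451.06 K.
ΔS₁ = m₁c₁ ln(T_f/T₁) = 114.872 × ln(451.06/491) = -9.747 J/K.
ΔS₂ = m₂c₂ ln(T_f/T₂) = 25.065 × ln(451.06/268) = 13.05 J/K.
ΔS_total = -9.747 + 13.05 = 3.3 J/K.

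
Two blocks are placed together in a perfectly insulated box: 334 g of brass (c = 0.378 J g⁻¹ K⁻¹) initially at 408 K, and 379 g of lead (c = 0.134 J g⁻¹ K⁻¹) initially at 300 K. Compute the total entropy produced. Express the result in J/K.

Energy balance: T_f = (m₁c₁T₁ + m₂c₂T₂)/(m₁c₁ + m₂c₂) = 377.02 K.
ΔS₁ = m₁c₁ ln(T_f/T₁) = 126.252 × ln(377.02/408) = -9.9705 J/K.
ΔS₂ = m₂c₂ ln(T_f/T₂) = 50.786 × ln(377.02/300) = 11.605 J/K.
ΔS_total = -9.9705 + 11.605 = 1.63 J/K.

ΔS_total = 1.63 J/K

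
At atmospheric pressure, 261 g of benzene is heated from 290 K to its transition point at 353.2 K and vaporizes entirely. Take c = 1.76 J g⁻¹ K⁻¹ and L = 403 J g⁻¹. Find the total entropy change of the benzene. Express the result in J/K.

Warming step: ΔS₁ = m c ln(T_tr/T_i) = 261 × 1.76 × ln(353.2/290) = 90.56 J/K.
Phase change: ΔS₂ = +mL/T_tr = 261 × 403 / 353.2 = 297.8 J/K.
ΔS_total = (90.56) + (297.8) = 388 J/K.

ΔS = 388 J/K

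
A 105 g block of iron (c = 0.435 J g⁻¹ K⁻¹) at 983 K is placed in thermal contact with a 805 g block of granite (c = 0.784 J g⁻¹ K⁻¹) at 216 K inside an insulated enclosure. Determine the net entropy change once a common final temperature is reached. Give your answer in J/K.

Energy balance: T_f = (m₁c₁T₁ + m₂c₂T₂)/(m₁c₁ + m₂c₂) = 267.76 K.
ΔS₁ = m₁c₁ ln(T_f/T₁) = 45.675 × ln(267.76/983) = -59.4 J/K.
ΔS₂ = m₂c₂ ln(T_f/T₂) = 631.12 × ln(267.76/216) = 135.6 J/K.
ΔS_total = -59.4 + 135.6 = 76.2 J/K.

ΔS_total = 76.2 J/K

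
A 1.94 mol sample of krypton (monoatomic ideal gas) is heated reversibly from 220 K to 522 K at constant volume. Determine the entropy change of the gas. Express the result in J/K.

At constant volume, ΔS = nC_V ln(T₂/T₁) with C_V = 3R/2 = 12.47 J mol⁻¹ K⁻¹.
ΔS = 1.94 × 12.47 × ln(522/220) = 20.9 J/K.

ΔS = 20.9 J/K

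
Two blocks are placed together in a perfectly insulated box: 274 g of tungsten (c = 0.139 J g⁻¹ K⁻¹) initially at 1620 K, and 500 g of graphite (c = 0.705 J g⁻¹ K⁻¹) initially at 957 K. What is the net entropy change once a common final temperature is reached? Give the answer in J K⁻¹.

ΔS_total = 5.48 J/K

Energy balance: T_f = (m₁c₁T₁ + m₂c₂T₂)/(m₁c₁ + m₂c₂) = 1021.6 K.
ΔS₁ = m₁c₁ ln(T_f/T₁) = 38.086 × ln(1021.6/1620) = -17.56 J/K.
ΔS₂ = m₂c₂ ln(T_f/T₂) = 352.5 × ln(1021.6/957) = 23.04 J/K.
ΔS_total = -17.56 + 23.04 = 5.48 J/K.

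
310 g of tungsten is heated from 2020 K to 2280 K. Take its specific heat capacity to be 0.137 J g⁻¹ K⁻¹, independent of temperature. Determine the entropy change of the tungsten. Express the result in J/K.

ΔS = 5.14 J/K

ΔS = ∫dQ_rev/T = m c ln(T₂/T₁) = 310 × 0.137 × ln(2280/2020) = 5.14 J/K.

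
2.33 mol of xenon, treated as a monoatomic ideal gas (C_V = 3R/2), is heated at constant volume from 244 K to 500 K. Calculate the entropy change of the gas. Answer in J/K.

At constant volume, ΔS = nC_V ln(T₂/T₁) with C_V = 3R/2 = 12.47 J mol⁻¹ K⁻¹.
ΔS = 2.33 × 12.47 × ln(500/244) = 20.8 J/K.

ΔS = 20.8 J/K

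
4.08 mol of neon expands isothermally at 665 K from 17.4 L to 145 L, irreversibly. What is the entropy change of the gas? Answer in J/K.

Entropy is a state function, so ΔS_gas depends only on the end states.
For an isothermal ideal gas ΔS_gas = nR ln(V₂/V₁) = 4.08 × 8.314 × ln(145/17.4) = 71.9 J/K.

ΔS_gas = 71.9 J/K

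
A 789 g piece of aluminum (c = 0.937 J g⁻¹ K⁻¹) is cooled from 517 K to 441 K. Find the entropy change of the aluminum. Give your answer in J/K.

ΔS = -118 J/K

ΔS = ∫dQ_rev/T = m c ln(T₂/T₁) = 789 × 0.937 × ln(441/517) = -118 J/K.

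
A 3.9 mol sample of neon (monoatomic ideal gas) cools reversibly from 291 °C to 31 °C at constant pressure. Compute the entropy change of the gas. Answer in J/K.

ΔS = -50.1 J/K

In kelvin: T₁ = 564.15 K, T₂ = 304.15 K. At constant pressure, ΔS = nC_p ln(T₂/T₁) with C_p = 5R/2 = 20.79 J mol⁻¹ K⁻¹.
ΔS = 3.9 × 20.79 × ln(304.15/564.15) = -50.1 J/K.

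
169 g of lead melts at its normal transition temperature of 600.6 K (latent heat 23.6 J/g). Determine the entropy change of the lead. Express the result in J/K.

ΔS = 6.64 J/K

Heat absorbed by the substance: Q = mL = 169 × 23.6 = 3988.4 J.
At constant T, ΔS = Q_rev/T = 3988.4 / 600.6 = 6.64 J/K.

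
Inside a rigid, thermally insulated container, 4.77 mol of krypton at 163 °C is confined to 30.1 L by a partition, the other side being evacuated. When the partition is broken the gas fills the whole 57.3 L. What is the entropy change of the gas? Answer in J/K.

No heat is exchanged and no work is done, so the ideal-gas temperature stays constant.
Entropy is a state function; using a reversible isothermal path, ΔS_gas = nR ln(V₂/V₁) = 4.77 × 8.314 × ln(57.3/30.1) = 25.5 J/K.

ΔS_gas = 25.5 J/K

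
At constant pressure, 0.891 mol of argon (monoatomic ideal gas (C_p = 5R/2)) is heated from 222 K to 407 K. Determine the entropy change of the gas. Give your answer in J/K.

ΔS = 11.2 J/K

At constant pressure, ΔS = nC_p ln(T₂/T₁) with C_p = 5R/2 = 20.79 J mol⁻¹ K⁻¹.
ΔS = 0.891 × 20.79 × ln(407/222) = 11.2 J/K.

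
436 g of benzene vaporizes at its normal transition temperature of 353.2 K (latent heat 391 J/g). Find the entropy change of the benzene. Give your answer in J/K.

Heat absorbed by the substance: Q = mL = 436 × 391 = 170476 J.
At constant T, ΔS = Q_rev/T = 170476 / 353.2 = 483 J/K.

ΔS = 483 J/K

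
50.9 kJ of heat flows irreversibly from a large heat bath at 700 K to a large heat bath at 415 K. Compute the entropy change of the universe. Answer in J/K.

ΔS_total = 49.9 J/K

ΔS_hot = −Q/T_H = −50900/700 = -72.714 J/K and ΔS_cold = +Q/T_C = 50900/415 = 122.65 J/K.
ΔS_total = -72.714 + 122.65 = 49.9 J/K, positive as the second law requires.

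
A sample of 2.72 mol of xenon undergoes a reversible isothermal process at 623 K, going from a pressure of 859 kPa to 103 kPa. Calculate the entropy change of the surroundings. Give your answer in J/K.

ΔS_surr = -48 J/K

For an isothermal ideal gas ΔS_gas = nR ln(P₁/P₂) = 2.72 × 8.314 × ln(859/103) = 48 J/K.
The process is reversible, so ΔS_surr = −ΔS_gas = -48 J/K and ΔS_universe = 0.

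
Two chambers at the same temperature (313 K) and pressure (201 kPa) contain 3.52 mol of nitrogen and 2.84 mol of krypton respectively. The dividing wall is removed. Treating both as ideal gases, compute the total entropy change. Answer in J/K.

Mole fractions: x_A = 3.52/6.36 = 0.553, x_B = 0.447.
ΔS_mix = −R(n_A ln x_A + n_B ln x_B) = −8.314 × (3.52 ln 0.553 + 2.84 ln 0.447) = 36.3 J/K.

ΔS_mix = 36.3 J/K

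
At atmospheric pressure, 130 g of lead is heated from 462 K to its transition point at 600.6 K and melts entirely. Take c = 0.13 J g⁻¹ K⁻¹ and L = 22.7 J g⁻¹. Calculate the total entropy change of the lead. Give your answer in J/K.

ΔS = 9.35 J/K

Warming step: ΔS₁ = m c ln(T_tr/T_i) = 130 × 0.13 × ln(600.6/462) = 4.434 J/K.
Phase change: ΔS₂ = +mL/T_tr = 130 × 22.7 / 600.6 = 4.913 J/K.
ΔS_total = (4.434) + (4.913) = 9.35 J/K.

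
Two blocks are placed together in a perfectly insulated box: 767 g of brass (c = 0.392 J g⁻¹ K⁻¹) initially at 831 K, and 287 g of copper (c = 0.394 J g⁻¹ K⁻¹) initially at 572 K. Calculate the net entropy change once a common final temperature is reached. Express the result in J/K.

Energy balance: T_f = (m₁c₁T₁ + m₂c₂T₂)/(m₁c₁ + m₂c₂) = 760.21 K.
ΔS₁ = m₁c₁ ln(T_f/T₁) = 300.664 × ln(760.21/831) = -26.77 J/K.
ΔS₂ = m₂c₂ ln(T_f/T₂) = 113.078 × ln(760.21/572) = 32.17 J/K.
ΔS_total = -26.77 + 32.17 = 5.4 J/K.

ΔS_total = 5.4 J/K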